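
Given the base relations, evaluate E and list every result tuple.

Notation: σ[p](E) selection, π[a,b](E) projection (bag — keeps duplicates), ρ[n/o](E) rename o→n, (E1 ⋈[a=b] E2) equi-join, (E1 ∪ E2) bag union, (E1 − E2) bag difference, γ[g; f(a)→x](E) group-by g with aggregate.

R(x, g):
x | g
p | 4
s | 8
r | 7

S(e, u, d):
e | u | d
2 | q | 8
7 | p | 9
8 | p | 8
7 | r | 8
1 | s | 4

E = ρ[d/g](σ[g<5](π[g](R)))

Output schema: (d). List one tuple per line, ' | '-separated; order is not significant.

Stepwise |·|:
  R → 3
  π[g](R) → 3
  σ[g<5](π[g](R)) → 1
  ρ[d/g](σ[g<5](π[g](R))) → 1

== RESULT ==
d
4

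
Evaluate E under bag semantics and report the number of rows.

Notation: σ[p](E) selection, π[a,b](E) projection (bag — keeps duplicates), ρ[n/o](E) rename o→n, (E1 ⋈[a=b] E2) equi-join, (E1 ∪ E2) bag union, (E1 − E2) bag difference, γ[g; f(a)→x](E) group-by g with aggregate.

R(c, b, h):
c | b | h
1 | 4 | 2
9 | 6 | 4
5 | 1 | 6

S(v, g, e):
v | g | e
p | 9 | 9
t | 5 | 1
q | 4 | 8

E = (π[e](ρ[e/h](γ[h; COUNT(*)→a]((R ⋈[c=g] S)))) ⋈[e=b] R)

Subexpression sizes:
  R → 3
  S → 3
  (R ⋈[c=g] S) → 2
  γ[h; COUNT(*)→a]((R ⋈[c=g] S)) → 2
  ρ[e/h](γ[h; COUNT(*)→a]((R ⋈[c=g] S))) → 2
  π[e](ρ[e/h](γ[h; COUNT(*)→a]((R ⋈[c=g] S)))) → 2
  R → 3
  (π[e](ρ[e/h](γ[h; COUNT(*)→a]((R ⋈[c=g] S)))) ⋈[e=b] R) → 2

|E| = 2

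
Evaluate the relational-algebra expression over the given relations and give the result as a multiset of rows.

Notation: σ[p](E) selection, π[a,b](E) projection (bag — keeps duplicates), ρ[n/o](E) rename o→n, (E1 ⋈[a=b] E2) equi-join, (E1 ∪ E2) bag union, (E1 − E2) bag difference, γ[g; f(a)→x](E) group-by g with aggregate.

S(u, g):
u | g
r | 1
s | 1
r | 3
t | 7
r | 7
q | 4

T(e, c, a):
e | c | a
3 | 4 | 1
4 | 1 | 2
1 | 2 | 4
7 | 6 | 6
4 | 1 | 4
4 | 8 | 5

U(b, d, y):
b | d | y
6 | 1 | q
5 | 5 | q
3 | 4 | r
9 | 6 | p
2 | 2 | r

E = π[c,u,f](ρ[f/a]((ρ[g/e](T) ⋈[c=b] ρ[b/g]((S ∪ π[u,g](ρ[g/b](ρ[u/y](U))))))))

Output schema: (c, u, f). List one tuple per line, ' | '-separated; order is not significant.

Row counts bottom-up:
  T → 6
  ρ[g/e](T) → 6
  S → 6
  U → 5
  ρ[u/y](U) → 5
  ρ[g/b](ρ[u/y](U)) → 5
  π[u,g](ρ[g/b](ρ[u/y](U))) → 5
  (S ∪ π[u,g](ρ[g/b](ρ[u/y](U)))) → 11
  ρ[b/g]((S ∪ π[u,g](ρ[g/b](ρ[u/y](U))))) → 11
  (ρ[g/e](T) ⋈[c=b] ρ[b/g]((S ∪ π[u,g](ρ[g/b](ρ[u/y](U)))))) → 7
  ρ[f/a]((ρ[g/e](T) ⋈[c=b] ρ[b/g]((S ∪ π[u,g](ρ[g/b](ρ[u/y](U))))))) → 7
  π[c,u,f](ρ[f/a]((ρ[g/e](T) ⋈[c=b] ρ[b/g]((S ∪ π[u,g](ρ[g/b](ρ[u/y](U)))))))) → 7

== RESULT ==
c | u | f
1 | r | 2
1 | r | 4
1 | s | 2
1 | s | 4
2 | r | 4
4 | q | 1
6 | q | 6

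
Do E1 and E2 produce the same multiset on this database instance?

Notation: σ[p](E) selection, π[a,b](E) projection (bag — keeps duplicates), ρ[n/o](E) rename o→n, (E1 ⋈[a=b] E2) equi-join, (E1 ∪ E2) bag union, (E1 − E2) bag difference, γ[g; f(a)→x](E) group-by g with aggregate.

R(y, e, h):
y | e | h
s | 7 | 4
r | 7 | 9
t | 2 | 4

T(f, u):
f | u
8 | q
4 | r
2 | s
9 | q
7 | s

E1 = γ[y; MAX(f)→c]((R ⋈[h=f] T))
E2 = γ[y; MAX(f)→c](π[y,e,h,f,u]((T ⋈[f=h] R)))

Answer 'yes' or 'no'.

E1 stepwise |·|:
  R → 3
  T → 5
  (R ⋈[h=f] T) → 3
  γ[y; MAX(f)→c]((R ⋈[h=f] T)) → 3
E2 stepwise |·|:
  T → 5
  R → 3
  (T ⋈[f=h] R) → 3
  π[y,e,h,f,u]((T ⋈[f=h] R)) → 3
  γ[y; MAX(f)→c](π[y,e,h,f,u]((T ⋈[f=h] R))) → 3

E1 and E2 produce the same multiset:
y | c
r | 9
s | 4
t | 4

yes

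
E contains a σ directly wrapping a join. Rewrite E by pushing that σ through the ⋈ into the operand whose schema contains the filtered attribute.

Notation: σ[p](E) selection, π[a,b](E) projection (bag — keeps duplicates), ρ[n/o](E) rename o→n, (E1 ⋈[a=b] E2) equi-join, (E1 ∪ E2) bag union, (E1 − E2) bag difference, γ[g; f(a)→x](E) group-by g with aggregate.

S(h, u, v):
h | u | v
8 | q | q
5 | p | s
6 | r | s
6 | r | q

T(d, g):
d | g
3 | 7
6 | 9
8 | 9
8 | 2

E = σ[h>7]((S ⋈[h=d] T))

σ filters on h, owned by the left side.
E' = (σ[h>7](S) ⋈[h=d] T)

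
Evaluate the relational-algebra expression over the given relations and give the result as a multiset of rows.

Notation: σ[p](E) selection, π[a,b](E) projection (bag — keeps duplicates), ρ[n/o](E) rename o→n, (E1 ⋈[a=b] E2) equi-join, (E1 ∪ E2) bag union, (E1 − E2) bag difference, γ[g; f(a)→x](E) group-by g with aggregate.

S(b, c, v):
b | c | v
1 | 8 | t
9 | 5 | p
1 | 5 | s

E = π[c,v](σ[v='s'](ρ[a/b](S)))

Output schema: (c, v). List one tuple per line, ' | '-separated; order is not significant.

Stepwise |·|:
  S → 3
  ρ[a/b](S) → 3
  σ[v='s'](ρ[a/b](S)) → 1
  π[c,v](σ[v='s'](ρ[a/b](S))) → 1

== RESULT ==
c | v
5 | s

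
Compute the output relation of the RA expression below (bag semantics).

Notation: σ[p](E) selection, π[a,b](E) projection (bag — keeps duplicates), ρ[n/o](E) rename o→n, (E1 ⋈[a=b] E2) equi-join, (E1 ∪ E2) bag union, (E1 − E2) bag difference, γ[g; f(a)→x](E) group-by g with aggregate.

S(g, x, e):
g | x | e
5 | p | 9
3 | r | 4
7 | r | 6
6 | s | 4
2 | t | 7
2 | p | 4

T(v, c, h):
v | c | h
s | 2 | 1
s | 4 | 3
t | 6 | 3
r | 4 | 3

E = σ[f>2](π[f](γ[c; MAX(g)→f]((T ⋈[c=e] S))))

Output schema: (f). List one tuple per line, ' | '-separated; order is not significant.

Subexpression sizes:
  T → 4
  S → 6
  (T ⋈[c=e] S) → 7
  γ[c; MAX(g)→f]((T ⋈[c=e] S)) → 2
  π[f](γ[c; MAX(g)→f]((T ⋈[c=e] S))) → 2
  σ[f>2](π[f](γ[c; MAX(g)→f]((T ⋈[c=e] S)))) → 2

== RESULT ==
f
6
7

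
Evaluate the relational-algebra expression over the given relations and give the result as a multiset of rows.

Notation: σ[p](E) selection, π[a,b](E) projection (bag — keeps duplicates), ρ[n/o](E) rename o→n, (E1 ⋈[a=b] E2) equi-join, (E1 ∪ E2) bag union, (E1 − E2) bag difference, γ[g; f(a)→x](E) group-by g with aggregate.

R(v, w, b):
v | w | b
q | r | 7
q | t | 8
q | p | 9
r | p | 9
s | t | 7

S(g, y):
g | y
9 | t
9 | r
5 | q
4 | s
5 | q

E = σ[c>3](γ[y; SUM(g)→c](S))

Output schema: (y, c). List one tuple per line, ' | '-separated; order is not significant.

Per-node cardinality:
  S → 5
  γ[y; SUM(g)→c](S) → 4
  σ[c>3](γ[y; SUM(g)→c](S)) → 4

== RESULT ==
y | c
q | 10
r | 9
s | 4
t | 9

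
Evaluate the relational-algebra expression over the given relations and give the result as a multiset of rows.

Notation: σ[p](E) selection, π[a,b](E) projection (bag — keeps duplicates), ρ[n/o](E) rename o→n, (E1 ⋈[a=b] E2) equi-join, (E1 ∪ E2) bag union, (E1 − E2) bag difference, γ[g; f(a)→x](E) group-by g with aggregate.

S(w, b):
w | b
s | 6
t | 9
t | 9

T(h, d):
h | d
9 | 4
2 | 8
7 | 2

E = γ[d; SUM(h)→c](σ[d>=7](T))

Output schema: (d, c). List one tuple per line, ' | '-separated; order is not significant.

Per-node cardinality:
  T → 3
  σ[d>=7](T) → 1
  γ[d; SUM(h)→c](σ[d>=7](T)) → 1

== RESULT ==
d | c
8 | 2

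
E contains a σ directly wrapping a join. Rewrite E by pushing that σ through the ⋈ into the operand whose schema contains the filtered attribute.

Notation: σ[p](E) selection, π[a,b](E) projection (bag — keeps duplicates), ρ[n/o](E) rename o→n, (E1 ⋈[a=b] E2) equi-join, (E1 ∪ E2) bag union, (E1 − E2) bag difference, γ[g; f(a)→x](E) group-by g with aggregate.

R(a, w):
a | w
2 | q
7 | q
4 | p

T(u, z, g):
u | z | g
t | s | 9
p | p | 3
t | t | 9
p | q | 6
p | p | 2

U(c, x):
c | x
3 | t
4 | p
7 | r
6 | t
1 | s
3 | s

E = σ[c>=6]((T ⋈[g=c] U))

σ filters on c, owned by the right side.
E' = (T ⋈[g=c] σ[c>=6](U))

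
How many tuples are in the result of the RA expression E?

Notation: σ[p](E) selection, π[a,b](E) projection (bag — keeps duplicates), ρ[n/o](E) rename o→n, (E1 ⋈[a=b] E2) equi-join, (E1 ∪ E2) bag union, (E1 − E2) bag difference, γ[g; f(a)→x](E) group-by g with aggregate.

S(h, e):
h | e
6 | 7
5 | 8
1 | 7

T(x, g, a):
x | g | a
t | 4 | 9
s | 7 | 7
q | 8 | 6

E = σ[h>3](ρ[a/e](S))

Subexpression sizes:
  S → 3
  ρ[a/e](S) → 3
  σ[h>3](ρ[a/e](S)) → 2

|E| = 2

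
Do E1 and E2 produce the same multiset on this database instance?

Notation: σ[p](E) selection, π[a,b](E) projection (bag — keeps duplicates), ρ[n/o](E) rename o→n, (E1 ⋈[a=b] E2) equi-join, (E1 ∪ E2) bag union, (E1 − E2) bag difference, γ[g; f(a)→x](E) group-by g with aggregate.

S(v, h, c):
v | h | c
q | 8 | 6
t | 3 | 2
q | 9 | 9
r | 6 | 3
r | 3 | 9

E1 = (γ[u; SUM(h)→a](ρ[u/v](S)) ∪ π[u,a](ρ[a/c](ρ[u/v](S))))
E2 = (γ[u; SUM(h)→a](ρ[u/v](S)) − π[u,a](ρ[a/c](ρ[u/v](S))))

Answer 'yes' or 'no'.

E1 row counts bottom-up:
  S → 5
  ρ[u/v](S) → 5
  γ[u; SUM(h)→a](ρ[u/v](S)) → 3
  S → 5
  ρ[u/v](S) → 5
  ρ[a/c](ρ[u/v](S)) → 5
  π[u,a](ρ[a/c](ρ[u/v](S))) → 5
  (γ[u; SUM(h)→a](ρ[u/v](S)) ∪ π[u,a](ρ[a/c](ρ[u/v](S)))) → 8
E2 row counts bottom-up:
  S → 5
  ρ[u/v](S) → 5
  γ[u; SUM(h)→a](ρ[u/v](S)) → 3
  S → 5
  ρ[u/v](S) → 5
  ρ[a/c](ρ[u/v](S)) → 5
  π[u,a](ρ[a/c](ρ[u/v](S))) → 5
  (γ[u; SUM(h)→a](ρ[u/v](S)) − π[u,a](ρ[a/c](ρ[u/v](S)))) → 2

E1 result:
u | a
q | 6
q | 9
q | 17
r | 3
r | 9
r | 9
t | 2
t | 3
E2 result:
u | a
q | 17
t | 3
Witness: ('r', 3) appears 1× in E1 but 0× in E2.

no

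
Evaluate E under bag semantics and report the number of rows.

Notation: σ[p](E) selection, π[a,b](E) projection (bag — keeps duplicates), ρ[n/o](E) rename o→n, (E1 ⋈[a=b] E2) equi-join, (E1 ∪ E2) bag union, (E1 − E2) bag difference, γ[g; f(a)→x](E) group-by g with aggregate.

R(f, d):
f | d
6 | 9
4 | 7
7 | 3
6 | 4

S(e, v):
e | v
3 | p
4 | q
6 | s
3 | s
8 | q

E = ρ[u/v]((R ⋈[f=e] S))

Per-node cardinality:
  R → 4
  S → 5
  (R ⋈[f=e] S) → 3
  ρ[u/v]((R ⋈[f=e] S)) → 3

|E| = 3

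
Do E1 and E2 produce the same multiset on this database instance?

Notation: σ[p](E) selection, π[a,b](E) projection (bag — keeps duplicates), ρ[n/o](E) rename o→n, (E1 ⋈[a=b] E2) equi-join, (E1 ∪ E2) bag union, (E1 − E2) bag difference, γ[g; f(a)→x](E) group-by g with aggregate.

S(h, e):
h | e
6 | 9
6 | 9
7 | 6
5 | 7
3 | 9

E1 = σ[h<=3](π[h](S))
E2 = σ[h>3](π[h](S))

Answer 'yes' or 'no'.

E1 row counts bottom-up:
  S → 5
  π[h](S) → 5
  σ[h<=3](π[h](S)) → 1
E2 row counts bottom-up:
  S → 5
  π[h](S) → 5
  σ[h>3](π[h](S)) → 4

E1 result:
h
3
E2 result:
h
5
6
6
7
Witness: (6,) appears 0× in E1 but 2× in E2.

no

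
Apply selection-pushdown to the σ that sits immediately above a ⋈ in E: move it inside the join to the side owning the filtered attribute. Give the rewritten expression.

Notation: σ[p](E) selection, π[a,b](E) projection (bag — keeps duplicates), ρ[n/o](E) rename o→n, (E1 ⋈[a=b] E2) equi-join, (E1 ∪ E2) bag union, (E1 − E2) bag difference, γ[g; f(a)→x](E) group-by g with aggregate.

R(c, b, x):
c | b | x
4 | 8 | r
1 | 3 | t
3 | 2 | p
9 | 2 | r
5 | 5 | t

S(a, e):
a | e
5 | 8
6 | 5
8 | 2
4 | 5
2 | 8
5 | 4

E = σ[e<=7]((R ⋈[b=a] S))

σ filters on e, owned by the right side.
E' = (R ⋈[b=a] σ[e<=7](S))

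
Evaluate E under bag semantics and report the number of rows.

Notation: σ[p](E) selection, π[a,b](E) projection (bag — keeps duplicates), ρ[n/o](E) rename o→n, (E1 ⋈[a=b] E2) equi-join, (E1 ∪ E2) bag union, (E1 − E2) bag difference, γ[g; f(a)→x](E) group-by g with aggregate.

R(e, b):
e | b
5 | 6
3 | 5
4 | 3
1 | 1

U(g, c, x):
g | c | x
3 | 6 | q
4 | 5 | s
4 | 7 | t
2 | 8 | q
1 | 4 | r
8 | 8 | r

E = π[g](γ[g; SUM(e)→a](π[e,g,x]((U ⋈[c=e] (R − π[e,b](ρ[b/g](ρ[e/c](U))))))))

Per-node cardinality:
  U → 6
  R → 4
  U → 6
  ρ[e/c](U) → 6
  ρ[b/g](ρ[e/c](U)) → 6
  π[e,b](ρ[b/g](ρ[e/c](U))) → 6
  (R − π[e,b](ρ[b/g](ρ[e/c](U)))) → 4
  (U ⋈[c=e] (R − π[e,b](ρ[b/g](ρ[e/c](U))))) → 2
  π[e,g,x]((U ⋈[c=e] (R − π[e,b](ρ[b/g](ρ[e/c](U)))))) → 2
  γ[g; SUM(e)→a](π[e,g,x]((U ⋈[c=e] (R − π[e,b](ρ[b/g](ρ[e/c](U))))))) → 2
  π[g](γ[g; SUM(e)→a](π[e,g,x]((U ⋈[c=e] (R − π[e,b](ρ[b/g](ρ[e/c](U)))))))) → 2

|E| = 2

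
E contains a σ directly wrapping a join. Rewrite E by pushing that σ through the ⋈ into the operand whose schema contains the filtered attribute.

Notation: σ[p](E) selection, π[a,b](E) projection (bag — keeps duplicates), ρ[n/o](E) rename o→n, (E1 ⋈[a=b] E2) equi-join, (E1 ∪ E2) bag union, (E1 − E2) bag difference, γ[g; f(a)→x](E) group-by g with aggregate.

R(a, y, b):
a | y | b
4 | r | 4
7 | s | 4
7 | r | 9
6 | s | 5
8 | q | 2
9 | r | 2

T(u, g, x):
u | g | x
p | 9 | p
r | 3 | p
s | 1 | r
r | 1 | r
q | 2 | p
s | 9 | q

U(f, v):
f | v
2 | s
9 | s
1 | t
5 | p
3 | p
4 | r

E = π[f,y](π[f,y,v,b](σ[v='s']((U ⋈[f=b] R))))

σ filters on v, owned by the left side.
E' = π[f,y](π[f,y,v,b]((σ[v='s'](U) ⋈[f=b] R)))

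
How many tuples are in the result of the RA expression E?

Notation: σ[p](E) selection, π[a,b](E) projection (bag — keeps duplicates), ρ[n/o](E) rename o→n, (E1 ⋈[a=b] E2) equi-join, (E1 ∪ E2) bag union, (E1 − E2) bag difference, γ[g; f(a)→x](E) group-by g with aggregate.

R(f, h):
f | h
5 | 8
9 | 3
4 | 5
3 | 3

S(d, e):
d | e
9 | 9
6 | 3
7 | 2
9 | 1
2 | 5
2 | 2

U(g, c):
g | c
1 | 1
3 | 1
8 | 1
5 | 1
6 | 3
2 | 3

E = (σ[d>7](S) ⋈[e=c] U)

Row counts bottom-up:
  S → 6
  σ[d>7](S) → 2
  U → 6
  (σ[d>7](S) ⋈[e=c] U) → 4

|E| = 4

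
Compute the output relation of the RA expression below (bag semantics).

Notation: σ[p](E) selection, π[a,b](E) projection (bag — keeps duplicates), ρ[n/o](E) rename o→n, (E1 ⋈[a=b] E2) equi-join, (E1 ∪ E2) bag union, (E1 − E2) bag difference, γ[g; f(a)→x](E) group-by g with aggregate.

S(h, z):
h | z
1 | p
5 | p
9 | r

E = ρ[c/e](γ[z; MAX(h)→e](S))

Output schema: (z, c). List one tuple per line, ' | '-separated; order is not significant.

Stepwise |·|:
  S → 3
  γ[z; MAX(h)→e](S) → 2
  ρ[c/e](γ[z; MAX(h)→e](S)) → 2

== RESULT ==
z | c
p | 5
r | 9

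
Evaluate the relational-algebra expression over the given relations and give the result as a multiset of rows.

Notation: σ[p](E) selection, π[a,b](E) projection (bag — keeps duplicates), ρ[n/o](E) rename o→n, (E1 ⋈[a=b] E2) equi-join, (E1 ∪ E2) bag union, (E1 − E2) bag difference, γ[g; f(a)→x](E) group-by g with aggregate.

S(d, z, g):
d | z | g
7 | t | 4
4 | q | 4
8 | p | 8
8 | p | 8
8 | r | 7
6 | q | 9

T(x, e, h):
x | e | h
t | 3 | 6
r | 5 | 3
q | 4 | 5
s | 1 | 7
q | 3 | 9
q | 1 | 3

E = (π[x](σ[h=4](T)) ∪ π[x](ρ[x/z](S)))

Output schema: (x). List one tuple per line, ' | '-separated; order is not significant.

Stepwise |·|:
  T → 6
  σ[h=4](T) → 0
  π[x](σ[h=4](T)) → 0
  S → 6
  ρ[x/z](S) → 6
  π[x](ρ[x/z](S)) → 6
  (π[x](σ[h=4](T)) ∪ π[x](ρ[x/z](S))) → 6

== RESULT ==
x
p
p
q
q
r
t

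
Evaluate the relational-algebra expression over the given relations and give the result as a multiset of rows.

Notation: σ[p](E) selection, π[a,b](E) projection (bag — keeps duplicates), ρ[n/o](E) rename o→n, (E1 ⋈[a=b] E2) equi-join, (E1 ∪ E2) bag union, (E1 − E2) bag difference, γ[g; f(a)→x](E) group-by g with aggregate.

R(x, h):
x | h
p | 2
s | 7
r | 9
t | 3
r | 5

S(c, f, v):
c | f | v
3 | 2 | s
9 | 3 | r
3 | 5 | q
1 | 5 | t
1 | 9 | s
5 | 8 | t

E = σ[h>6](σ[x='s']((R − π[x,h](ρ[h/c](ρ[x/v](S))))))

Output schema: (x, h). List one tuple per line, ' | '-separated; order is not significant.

Stepwise |·|:
  R → 5
  S → 6
  ρ[x/v](S) → 6
  ρ[h/c](ρ[x/v](S)) → 6
  π[x,h](ρ[h/c](ρ[x/v](S))) → 6
  (R − π[x,h](ρ[h/c](ρ[x/v](S)))) → 4
  σ[x='s']((R − π[x,h](ρ[h/c](ρ[x/v](S))))) → 1
  σ[h>6](σ[x='s']((R − π[x,h](ρ[h/c](ρ[x/v](S)))))) → 1

== RESULT ==
x | h
s | 7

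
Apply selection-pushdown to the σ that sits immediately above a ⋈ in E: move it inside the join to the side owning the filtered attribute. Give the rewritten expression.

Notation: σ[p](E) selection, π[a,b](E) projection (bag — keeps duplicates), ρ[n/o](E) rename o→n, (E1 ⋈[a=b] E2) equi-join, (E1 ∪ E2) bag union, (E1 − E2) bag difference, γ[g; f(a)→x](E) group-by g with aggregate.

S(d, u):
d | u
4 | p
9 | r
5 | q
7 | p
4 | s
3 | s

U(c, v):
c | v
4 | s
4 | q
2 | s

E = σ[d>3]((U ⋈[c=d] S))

σ filters on d, owned by the right side.
E' = (U ⋈[c=d] σ[d>3](S))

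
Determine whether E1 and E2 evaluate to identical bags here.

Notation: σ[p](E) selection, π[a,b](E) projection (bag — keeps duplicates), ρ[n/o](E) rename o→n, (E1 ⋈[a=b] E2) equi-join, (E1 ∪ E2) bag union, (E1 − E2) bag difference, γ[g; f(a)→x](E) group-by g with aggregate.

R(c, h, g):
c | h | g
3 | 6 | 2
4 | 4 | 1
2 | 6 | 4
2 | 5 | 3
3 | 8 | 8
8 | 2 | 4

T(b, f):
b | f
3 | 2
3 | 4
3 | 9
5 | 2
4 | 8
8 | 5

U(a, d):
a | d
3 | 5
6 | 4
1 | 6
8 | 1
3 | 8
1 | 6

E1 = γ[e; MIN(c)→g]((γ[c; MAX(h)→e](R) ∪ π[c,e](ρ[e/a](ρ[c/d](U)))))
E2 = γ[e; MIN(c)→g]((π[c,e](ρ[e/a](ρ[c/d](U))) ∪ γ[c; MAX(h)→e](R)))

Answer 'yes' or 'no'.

E1 per-node cardinality:
  R → 6
  γ[c; MAX(h)→e](R) → 4
  U → 6
  ρ[c/d](U) → 6
  ρ[e/a](ρ[c/d](U)) → 6
  π[c,e](ρ[e/a](ρ[c/d](U))) → 6
  (γ[c; MAX(h)→e](R) ∪ π[c,e](ρ[e/a](ρ[c/d](U)))) → 10
  γ[e; MIN(c)→g]((γ[c; MAX(h)→e](R) ∪ π[c,e](ρ[e/a](ρ[c/d](U))))) → 6
E2 per-node cardinality:
  U → 6
  ρ[c/d](U) → 6
  ρ[e/a](ρ[c/d](U)) → 6
  π[c,e](ρ[e/a](ρ[c/d](U))) → 6
  R → 6
  γ[c; MAX(h)→e](R) → 4
  (π[c,e](ρ[e/a](ρ[c/d](U))) ∪ γ[c; MAX(h)→e](R)) → 10
  γ[e; MIN(c)→g]((π[c,e](ρ[e/a](ρ[c/d](U))) ∪ γ[c; MAX(h)→e](R))) → 6

E1 and E2 produce the same multiset:
e | g
1 | 6
2 | 8
3 | 5
4 | 4
6 | 2
8 | 1

yes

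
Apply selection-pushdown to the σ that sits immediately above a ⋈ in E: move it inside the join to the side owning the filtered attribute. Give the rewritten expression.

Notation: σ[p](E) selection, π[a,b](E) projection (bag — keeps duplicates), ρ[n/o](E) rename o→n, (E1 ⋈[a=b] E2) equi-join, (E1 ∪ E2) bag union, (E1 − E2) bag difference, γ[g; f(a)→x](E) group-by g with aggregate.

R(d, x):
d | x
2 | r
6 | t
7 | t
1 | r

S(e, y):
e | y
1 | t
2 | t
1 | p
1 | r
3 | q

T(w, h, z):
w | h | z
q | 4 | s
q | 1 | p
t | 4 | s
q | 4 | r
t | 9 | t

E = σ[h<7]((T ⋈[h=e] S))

σ filters on h, owned by the left side.
E' = (σ[h<7](T) ⋈[h=e] S)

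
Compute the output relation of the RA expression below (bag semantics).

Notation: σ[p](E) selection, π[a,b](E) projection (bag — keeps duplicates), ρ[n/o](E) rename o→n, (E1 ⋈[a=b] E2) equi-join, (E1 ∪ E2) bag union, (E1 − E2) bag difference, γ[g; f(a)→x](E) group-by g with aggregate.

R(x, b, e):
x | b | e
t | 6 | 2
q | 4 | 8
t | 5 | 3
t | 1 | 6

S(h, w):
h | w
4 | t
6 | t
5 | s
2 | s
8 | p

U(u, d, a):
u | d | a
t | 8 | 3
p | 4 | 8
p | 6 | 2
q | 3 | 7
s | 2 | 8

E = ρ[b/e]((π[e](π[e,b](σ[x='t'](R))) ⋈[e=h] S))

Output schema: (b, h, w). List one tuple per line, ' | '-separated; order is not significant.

Stepwise |·|:
  R → 4
  σ[x='t'](R) → 3
  π[e,b](σ[x='t'](R)) → 3
  π[e](π[e,b](σ[x='t'](R))) → 3
  S → 5
  (π[e](π[e,b](σ[x='t'](R))) ⋈[e=h] S) → 2
  ρ[b/e]((π[e](π[e,b](σ[x='t'](R))) ⋈[e=h] S)) → 2

== RESULT ==
b | h | w
2 | 2 | s
6 | 6 | t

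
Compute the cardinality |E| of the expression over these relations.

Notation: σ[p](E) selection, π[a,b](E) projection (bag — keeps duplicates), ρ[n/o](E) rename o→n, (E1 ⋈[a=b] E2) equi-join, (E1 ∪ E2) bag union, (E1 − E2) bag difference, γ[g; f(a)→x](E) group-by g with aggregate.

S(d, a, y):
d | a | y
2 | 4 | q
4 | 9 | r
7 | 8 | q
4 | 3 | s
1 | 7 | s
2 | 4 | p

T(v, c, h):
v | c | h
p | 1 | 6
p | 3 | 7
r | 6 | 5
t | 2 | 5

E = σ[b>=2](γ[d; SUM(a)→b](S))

Per-node cardinality:
  S → 6
  γ[d; SUM(a)→b](S) → 4
  σ[b>=2](γ[d; SUM(a)→b](S)) → 4

|E| = 4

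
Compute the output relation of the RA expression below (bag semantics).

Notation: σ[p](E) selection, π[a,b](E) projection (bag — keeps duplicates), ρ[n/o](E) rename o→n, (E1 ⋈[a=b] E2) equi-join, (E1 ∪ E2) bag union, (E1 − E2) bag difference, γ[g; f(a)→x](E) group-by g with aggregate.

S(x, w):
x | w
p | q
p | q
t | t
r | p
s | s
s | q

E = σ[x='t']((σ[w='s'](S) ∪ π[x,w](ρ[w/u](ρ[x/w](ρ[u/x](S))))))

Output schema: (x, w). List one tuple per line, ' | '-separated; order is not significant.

Subexpression sizes:
  S → 6
  σ[w='s'](S) → 1
  S → 6
  ρ[u/x](S) → 6
  ρ[x/w](ρ[u/x](S)) → 6
  ρ[w/u](ρ[x/w](ρ[u/x](S))) → 6
  π[x,w](ρ[w/u](ρ[x/w](ρ[u/x](S)))) → 6
  (σ[w='s'](S) ∪ π[x,w](ρ[w/u](ρ[x/w](ρ[u/x](S))))) → 7
  σ[x='t']((σ[w='s'](S) ∪ π[x,w](ρ[w/u](ρ[x/w](ρ[u/x](S)))))) → 1

== RESULT ==
x | w
t | t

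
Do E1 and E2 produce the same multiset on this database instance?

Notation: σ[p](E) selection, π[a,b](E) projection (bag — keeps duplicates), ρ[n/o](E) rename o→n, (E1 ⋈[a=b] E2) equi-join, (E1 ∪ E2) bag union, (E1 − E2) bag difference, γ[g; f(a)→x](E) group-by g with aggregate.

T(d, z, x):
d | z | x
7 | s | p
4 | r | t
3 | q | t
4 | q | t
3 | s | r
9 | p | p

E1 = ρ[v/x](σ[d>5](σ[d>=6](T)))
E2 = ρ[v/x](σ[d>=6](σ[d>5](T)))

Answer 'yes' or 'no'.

E1 stepwise |·|:
  T → 6
  σ[d>=6](T) → 2
  σ[d>5](σ[d>=6](T)) → 2
  ρ[v/x](σ[d>5](σ[d>=6](T))) → 2
E2 stepwise |·|:
  T → 6
  σ[d>5](T) → 2
  σ[d>=6](σ[d>5](T)) → 2
  ρ[v/x](σ[d>=6](σ[d>5](T))) → 2

E1 and E2 produce the same multiset:
d | z | v
7 | s | p
9 | p | p

yes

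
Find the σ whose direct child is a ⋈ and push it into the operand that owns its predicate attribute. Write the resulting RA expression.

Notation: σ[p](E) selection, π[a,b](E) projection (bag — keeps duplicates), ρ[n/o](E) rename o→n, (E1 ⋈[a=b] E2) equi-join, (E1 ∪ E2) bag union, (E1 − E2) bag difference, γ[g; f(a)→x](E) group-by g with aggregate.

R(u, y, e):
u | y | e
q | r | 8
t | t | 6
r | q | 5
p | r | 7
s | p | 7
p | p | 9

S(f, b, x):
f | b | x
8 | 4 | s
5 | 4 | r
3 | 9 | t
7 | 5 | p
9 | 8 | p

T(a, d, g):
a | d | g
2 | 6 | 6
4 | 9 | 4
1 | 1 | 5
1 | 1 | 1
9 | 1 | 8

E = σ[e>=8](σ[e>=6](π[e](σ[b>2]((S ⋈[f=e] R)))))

σ filters on b, owned by the left side.
E' = σ[e>=8](σ[e>=6](π[e]((σ[b>2](S) ⋈[f=e] R))))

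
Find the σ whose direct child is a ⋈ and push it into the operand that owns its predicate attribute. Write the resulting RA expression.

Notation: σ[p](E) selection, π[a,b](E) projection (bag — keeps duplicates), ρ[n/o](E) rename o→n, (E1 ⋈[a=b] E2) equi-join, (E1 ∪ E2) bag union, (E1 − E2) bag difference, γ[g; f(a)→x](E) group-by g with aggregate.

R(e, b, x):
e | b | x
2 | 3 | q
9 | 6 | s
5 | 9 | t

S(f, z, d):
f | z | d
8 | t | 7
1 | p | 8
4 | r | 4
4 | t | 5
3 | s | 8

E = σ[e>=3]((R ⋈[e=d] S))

σ filters on e, owned by the left side.
E' = (σ[e>=3](R) ⋈[e=d] S)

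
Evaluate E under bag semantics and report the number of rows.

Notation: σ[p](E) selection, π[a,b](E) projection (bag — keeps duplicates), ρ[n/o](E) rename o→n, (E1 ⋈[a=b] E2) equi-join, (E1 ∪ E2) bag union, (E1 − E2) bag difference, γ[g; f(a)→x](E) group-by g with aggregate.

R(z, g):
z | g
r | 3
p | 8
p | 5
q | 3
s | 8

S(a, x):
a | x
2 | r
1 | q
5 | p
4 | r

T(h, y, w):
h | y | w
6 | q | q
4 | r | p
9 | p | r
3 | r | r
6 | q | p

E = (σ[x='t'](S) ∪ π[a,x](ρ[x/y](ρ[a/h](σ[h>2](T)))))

Row counts bottom-up:
  S → 4
  σ[x='t'](S) → 0
  T → 5
  σ[h>2](T) → 5
  ρ[a/h](σ[h>2](T)) → 5
  ρ[x/y](ρ[a/h](σ[h>2](T))) → 5
  π[a,x](ρ[x/y](ρ[a/h](σ[h>2](T)))) → 5
  (σ[x='t'](S) ∪ π[a,x](ρ[x/y](ρ[a/h](σ[h>2](T))))) → 5

|E| = 5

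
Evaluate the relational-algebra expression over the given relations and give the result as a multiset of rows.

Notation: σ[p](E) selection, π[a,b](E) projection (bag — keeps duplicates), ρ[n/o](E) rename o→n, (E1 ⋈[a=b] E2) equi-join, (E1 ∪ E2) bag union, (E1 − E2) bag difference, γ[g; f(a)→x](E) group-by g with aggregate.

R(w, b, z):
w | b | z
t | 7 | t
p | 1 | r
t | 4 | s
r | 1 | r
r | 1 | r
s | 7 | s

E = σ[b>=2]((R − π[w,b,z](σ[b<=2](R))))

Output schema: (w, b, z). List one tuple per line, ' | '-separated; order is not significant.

Subexpression sizes:
  R → 6
  R → 6
  σ[b<=2](R) → 3
  π[w,b,z](σ[b<=2](R)) → 3
  (R − π[w,b,z](σ[b<=2](R))) → 3
  σ[b>=2]((R − π[w,b,z](σ[b<=2](R)))) → 3

== RESULT ==
w | b | z
s | 7 | s
t | 4 | s
t | 7 | t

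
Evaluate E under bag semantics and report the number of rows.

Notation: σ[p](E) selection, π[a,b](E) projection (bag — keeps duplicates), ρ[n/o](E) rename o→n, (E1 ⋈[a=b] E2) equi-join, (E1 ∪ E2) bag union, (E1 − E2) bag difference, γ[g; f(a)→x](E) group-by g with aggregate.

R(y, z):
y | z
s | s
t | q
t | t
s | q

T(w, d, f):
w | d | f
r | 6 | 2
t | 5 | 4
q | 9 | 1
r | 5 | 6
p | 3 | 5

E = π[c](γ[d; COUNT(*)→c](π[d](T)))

Row counts bottom-up:
  T → 5
  π[d](T) → 5
  γ[d; COUNT(*)→c](π[d](T)) → 4
  π[c](γ[d; COUNT(*)→c](π[d](T))) → 4

|E| = 4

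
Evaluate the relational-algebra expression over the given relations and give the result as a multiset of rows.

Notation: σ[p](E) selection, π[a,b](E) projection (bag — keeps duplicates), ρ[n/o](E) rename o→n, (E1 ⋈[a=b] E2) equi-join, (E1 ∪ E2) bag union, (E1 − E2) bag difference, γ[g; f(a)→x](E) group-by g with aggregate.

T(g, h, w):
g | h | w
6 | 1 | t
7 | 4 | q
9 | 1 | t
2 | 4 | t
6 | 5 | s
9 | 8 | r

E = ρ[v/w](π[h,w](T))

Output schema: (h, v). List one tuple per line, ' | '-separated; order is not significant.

Stepwise |·|:
  T → 6
  π[h,w](T) → 6
  ρ[v/w](π[h,w](T)) → 6

== RESULT ==
h | v
1 | t
1 | t
4 | q
4 | t
5 | s
8 | r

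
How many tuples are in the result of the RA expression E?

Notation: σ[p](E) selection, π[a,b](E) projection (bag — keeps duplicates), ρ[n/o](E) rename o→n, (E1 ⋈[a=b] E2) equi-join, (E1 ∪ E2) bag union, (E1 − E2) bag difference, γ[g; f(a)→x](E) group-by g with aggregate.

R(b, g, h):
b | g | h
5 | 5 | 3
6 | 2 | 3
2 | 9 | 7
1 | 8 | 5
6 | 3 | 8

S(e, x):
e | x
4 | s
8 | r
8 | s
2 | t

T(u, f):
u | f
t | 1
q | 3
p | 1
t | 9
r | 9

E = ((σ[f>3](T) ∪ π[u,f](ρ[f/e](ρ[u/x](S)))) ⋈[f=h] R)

Row counts bottom-up:
  T → 5
  σ[f>3](T) → 2
  S → 4
  ρ[u/x](S) → 4
  ρ[f/e](ρ[u/x](S)) → 4
  π[u,f](ρ[f/e](ρ[u/x](S))) → 4
  (σ[f>3](T) ∪ π[u,f](ρ[f/e](ρ[u/x](S)))) → 6
  R → 5
  ((σ[f>3](T) ∪ π[u,f](ρ[f/e](ρ[u/x](S)))) ⋈[f=h] R) → 2

|E| = 2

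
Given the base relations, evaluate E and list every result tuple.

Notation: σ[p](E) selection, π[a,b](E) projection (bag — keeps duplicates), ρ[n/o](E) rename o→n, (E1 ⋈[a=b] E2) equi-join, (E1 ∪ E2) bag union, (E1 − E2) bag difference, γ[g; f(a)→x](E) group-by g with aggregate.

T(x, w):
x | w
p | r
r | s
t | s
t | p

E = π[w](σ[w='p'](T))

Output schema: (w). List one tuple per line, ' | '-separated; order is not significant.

Row counts bottom-up:
  T → 4
  σ[w='p'](T) → 1
  π[w](σ[w='p'](T)) → 1

== RESULT ==
w
p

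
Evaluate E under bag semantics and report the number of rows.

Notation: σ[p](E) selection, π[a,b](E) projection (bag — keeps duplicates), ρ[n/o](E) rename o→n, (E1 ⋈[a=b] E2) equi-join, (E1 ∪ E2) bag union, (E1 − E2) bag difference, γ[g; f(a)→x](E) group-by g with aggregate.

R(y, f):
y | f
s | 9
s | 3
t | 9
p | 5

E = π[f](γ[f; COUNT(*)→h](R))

Stepwise |·|:
  R → 4
  γ[f; COUNT(*)→h](R) → 3
  π[f](γ[f; COUNT(*)→h](R)) → 3

|E| = 3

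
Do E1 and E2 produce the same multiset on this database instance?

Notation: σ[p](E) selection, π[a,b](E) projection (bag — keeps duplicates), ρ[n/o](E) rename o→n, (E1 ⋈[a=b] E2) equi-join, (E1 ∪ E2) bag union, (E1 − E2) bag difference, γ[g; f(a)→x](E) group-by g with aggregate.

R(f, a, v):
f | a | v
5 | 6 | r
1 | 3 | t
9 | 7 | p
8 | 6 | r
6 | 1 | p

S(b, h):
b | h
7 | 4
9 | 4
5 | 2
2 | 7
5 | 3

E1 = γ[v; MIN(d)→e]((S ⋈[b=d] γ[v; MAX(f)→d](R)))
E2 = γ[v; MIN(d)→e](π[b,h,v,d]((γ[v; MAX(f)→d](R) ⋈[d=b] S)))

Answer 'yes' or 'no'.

E1 subexpression sizes:
  S → 5
  R → 5
  γ[v; MAX(f)→d](R) → 3
  (S ⋈[b=d] γ[v; MAX(f)→d](R)) → 1
  γ[v; MIN(d)→e]((S ⋈[b=d] γ[v; MAX(f)→d](R))) → 1
E2 subexpression sizes:
  R → 5
  γ[v; MAX(f)→d](R) → 3
  S → 5
  (γ[v; MAX(f)→d](R) ⋈[d=b] S) → 1
  π[b,h,v,d]((γ[v; MAX(f)→d](R) ⋈[d=b] S)) → 1
  γ[v; MIN(d)→e](π[b,h,v,d]((γ[v; MAX(f)→d](R) ⋈[d=b] S))) → 1

E1 and E2 produce the same multiset:
v | e
p | 9

yes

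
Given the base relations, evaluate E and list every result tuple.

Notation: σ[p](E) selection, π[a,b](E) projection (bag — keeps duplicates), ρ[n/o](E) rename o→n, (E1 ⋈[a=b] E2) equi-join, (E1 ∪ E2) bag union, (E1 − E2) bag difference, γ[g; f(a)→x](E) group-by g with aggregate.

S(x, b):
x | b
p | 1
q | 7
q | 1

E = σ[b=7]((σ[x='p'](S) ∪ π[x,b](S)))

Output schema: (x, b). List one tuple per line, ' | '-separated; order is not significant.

Row counts bottom-up:
  S → 3
  σ[x='p'](S) → 1
  S → 3
  π[x,b](S) → 3
  (σ[x='p'](S) ∪ π[x,b](S)) → 4
  σ[b=7]((σ[x='p'](S) ∪ π[x,b](S))) → 1

== RESULT ==
x | b
q | 7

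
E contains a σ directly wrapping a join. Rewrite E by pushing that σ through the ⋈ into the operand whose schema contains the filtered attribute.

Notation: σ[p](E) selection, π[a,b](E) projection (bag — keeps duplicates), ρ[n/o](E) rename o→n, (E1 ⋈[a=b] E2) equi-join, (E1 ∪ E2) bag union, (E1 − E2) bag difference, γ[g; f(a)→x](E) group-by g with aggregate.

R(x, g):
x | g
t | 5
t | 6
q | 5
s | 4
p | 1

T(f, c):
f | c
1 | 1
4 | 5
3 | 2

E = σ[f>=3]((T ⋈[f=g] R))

σ filters on f, owned by the left side.
E' = (σ[f>=3](T) ⋈[f=g] R)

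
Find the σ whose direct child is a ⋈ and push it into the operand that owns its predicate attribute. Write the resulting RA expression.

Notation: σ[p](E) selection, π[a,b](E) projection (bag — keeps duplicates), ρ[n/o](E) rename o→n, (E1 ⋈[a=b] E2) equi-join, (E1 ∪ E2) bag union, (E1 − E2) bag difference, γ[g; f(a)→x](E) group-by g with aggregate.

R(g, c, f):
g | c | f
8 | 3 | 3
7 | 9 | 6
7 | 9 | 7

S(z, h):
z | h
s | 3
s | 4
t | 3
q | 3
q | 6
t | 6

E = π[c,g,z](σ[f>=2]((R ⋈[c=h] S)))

σ filters on f, owned by the left side.
E' = π[c,g,z]((σ[f>=2](R) ⋈[c=h] S))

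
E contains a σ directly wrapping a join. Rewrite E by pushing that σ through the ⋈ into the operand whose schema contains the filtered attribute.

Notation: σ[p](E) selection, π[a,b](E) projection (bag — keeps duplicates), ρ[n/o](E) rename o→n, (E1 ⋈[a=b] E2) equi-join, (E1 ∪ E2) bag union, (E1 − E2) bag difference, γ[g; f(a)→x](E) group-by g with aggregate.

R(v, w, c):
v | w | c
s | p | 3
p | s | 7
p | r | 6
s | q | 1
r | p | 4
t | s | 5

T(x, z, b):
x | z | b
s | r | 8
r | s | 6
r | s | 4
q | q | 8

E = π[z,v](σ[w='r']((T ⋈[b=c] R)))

σ filters on w, owned by the right side.
E' = π[z,v]((T ⋈[b=c] σ[w='r'](R)))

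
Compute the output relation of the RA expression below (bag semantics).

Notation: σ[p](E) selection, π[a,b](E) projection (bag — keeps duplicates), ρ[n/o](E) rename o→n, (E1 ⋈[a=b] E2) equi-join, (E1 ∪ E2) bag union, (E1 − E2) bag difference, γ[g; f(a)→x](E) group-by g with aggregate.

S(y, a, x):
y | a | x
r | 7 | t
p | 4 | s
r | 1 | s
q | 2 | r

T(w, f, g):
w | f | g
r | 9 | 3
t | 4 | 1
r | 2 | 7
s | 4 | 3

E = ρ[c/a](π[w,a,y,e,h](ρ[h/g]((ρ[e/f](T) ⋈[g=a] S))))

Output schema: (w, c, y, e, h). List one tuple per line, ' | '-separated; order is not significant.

Row counts bottom-up:
  T → 4
  ρ[e/f](T) → 4
  S → 4
  (ρ[e/f](T) ⋈[g=a] S) → 2
  ρ[h/g]((ρ[e/f](T) ⋈[g=a] S)) → 2
  π[w,a,y,e,h](ρ[h/g]((ρ[e/f](T) ⋈[g=a] S))) → 2
  ρ[c/a](π[w,a,y,e,h](ρ[h/g]((ρ[e/f](T) ⋈[g=a] S)))) → 2

== RESULT ==
w | c | y | e | h
r | 7 | r | 2 | 7
t | 1 | r | 4 | 1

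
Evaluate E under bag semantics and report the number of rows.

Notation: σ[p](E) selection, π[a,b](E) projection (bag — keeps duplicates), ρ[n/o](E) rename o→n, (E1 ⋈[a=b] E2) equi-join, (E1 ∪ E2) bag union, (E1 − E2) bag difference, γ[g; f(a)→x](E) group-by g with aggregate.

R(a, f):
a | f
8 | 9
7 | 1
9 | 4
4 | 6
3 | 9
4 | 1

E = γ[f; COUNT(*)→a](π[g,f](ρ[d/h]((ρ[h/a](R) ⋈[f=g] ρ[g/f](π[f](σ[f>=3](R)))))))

Per-node cardinality:
  R → 6
  ρ[h/a](R) → 6
  R → 6
  σ[f>=3](R) → 4
  π[f](σ[f>=3](R)) → 4
  ρ[g/f](π[f](σ[f>=3](R))) → 4
  (ρ[h/a](R) ⋈[f=g] ρ[g/f](π[f](σ[f>=3](R)))) → 6
  ρ[d/h]((ρ[h/a](R) ⋈[f=g] ρ[g/f](π[f](σ[f>=3](R))))) → 6
  π[g,f](ρ[d/h]((ρ[h/a](R) ⋈[f=g] ρ[g/f](π[f](σ[f>=3](R)))))) → 6
  γ[f; COUNT(*)→a](π[g,f](ρ[d/h]((ρ[h/a](R) ⋈[f=g] ρ[g/f](π[f](σ[f>=3](R))))))) → 3

|E| = 3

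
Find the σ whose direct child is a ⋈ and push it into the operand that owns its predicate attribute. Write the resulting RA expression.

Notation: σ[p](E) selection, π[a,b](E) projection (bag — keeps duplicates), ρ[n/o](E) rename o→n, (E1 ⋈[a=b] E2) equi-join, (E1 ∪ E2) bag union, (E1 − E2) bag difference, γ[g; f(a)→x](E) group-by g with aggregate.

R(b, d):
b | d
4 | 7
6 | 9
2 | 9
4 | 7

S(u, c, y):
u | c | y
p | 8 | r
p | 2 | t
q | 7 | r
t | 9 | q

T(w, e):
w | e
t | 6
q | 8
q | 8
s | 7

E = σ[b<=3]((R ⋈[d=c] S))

σ filters on b, owned by the left side.
E' = (σ[b<=3](R) ⋈[d=c] S)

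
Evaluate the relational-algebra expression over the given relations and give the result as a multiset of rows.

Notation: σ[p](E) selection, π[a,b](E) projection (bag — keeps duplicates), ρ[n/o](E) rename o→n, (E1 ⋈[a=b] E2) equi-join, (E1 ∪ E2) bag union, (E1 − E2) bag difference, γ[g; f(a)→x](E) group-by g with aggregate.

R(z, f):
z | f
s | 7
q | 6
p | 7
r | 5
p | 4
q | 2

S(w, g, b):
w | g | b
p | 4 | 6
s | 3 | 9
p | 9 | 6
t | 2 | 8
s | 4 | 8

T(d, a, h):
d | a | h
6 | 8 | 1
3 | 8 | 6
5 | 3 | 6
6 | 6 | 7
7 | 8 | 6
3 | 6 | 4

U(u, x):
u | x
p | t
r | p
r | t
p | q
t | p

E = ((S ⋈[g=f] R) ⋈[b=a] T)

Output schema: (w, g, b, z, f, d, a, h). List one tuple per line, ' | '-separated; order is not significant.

Subexpression sizes:
  S → 5
  R → 6
  (S ⋈[g=f] R) → 3
  T → 6
  ((S ⋈[g=f] R) ⋈[b=a] T) → 8

== RESULT ==
w | g | b | z | f | d | a | h
p | 4 | 6 | p | 4 | 3 | 6 | 4
p | 4 | 6 | p | 4 | 6 | 6 | 7
s | 4 | 8 | p | 4 | 3 | 8 | 6
s | 4 | 8 | p | 4 | 6 | 8 | 1
s | 4 | 8 | p | 4 | 7 | 8 | 6
t | 2 | 8 | q | 2 | 3 | 8 | 6
t | 2 | 8 | q | 2 | 6 | 8 | 1
t | 2 | 8 | q | 2 | 7 | 8 | 6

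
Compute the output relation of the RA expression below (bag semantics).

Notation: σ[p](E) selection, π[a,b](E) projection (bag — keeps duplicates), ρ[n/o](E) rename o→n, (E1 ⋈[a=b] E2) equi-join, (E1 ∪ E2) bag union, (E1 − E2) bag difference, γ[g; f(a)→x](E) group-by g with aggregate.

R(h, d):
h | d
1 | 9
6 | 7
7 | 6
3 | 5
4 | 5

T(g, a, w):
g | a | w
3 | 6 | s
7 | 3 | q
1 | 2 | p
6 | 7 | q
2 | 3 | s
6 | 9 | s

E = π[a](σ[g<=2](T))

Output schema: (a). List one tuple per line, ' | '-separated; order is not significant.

Per-node cardinality:
  T → 6
  σ[g<=2](T) → 2
  π[a](σ[g<=2](T)) → 2

== RESULT ==
a
2
3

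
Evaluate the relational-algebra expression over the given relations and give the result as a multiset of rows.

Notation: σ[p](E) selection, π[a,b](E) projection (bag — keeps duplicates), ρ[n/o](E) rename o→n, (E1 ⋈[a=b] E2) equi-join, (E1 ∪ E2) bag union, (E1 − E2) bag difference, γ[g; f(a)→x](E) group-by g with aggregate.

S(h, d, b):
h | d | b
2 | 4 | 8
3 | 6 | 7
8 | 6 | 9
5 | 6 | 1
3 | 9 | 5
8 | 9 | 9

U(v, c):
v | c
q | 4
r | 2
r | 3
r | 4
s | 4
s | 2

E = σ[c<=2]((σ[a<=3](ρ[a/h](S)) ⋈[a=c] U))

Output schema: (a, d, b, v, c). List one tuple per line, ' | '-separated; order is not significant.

Per-node cardinality:
  S → 6
  ρ[a/h](S) → 6
  σ[a<=3](ρ[a/h](S)) → 3
  U → 6
  (σ[a<=3](ρ[a/h](S)) ⋈[a=c] U) → 4
  σ[c<=2]((σ[a<=3](ρ[a/h](S)) ⋈[a=c] U)) → 2

== RESULT ==
a | d | b | v | c
2 | 4 | 8 | r | 2
2 | 4 | 8 | s | 2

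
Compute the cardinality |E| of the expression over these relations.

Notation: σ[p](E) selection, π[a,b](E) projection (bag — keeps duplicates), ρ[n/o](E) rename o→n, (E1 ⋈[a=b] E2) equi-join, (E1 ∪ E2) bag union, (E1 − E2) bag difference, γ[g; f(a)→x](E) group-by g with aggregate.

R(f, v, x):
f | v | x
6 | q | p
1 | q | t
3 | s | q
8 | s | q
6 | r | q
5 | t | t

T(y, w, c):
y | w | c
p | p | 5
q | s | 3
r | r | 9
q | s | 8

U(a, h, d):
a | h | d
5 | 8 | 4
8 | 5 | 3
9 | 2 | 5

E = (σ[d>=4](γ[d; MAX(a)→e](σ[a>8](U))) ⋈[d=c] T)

Per-node cardinality:
  U → 3
  σ[a>8](U) → 1
  γ[d; MAX(a)→e](σ[a>8](U)) → 1
  σ[d>=4](γ[d; MAX(a)→e](σ[a>8](U))) → 1
  T → 4
  (σ[d>=4](γ[d; MAX(a)→e](σ[a>8](U))) ⋈[d=c] T) → 1

|E| = 1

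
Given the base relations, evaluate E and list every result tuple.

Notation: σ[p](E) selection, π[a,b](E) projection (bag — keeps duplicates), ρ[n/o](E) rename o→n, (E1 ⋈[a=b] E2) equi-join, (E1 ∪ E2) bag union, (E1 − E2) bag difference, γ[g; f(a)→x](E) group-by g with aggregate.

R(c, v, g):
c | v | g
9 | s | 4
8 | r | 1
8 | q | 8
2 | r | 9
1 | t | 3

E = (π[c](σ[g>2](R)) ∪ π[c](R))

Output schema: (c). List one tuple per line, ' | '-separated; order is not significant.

Per-node cardinality:
  R → 5
  σ[g>2](R) → 4
  π[c](σ[g>2](R)) → 4
  R → 5
  π[c](R) → 5
  (π[c](σ[g>2](R)) ∪ π[c](R)) → 9

== RESULT ==
c
1
1
2
2
8
8
8
9
9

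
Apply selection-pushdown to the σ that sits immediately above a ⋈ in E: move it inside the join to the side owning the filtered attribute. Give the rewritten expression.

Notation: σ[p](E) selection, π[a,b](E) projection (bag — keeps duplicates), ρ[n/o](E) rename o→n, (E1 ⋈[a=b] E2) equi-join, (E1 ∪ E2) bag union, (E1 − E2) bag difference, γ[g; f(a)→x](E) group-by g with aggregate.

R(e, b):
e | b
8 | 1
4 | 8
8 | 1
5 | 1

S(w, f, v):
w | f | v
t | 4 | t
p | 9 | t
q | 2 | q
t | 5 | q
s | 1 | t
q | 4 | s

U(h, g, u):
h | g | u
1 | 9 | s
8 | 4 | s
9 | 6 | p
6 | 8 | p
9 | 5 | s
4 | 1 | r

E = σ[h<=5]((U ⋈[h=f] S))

σ filters on h, owned by the left side.
E' = (σ[h<=5](U) ⋈[h=f] S)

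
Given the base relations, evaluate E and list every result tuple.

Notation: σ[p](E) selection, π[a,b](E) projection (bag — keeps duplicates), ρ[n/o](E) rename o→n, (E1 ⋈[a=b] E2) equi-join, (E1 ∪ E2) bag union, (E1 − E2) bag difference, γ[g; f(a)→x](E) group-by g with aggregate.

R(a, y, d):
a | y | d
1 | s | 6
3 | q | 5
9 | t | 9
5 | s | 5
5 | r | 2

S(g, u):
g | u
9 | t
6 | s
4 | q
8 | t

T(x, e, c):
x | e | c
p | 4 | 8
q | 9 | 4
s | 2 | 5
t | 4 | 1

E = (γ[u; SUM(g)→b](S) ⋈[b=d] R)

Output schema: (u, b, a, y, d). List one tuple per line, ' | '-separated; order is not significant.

Per-node cardinality:
  S → 4
  γ[u; SUM(g)→b](S) → 3
  R → 5
  (γ[u; SUM(g)→b](S) ⋈[b=d] R) → 1

== RESULT ==
u | b | a | y | d
s | 6 | 1 | s | 6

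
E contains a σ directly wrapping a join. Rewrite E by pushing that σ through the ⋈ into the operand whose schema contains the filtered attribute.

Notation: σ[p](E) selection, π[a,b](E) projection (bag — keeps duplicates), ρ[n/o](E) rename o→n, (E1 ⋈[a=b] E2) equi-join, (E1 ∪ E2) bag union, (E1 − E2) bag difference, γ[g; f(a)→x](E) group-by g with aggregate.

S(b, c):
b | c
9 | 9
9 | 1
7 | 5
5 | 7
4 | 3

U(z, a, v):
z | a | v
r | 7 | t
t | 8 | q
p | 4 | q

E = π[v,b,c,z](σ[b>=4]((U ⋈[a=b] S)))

σ filters on b, owned by the right side.
E' = π[v,b,c,z]((U ⋈[a=b] σ[b>=4](S)))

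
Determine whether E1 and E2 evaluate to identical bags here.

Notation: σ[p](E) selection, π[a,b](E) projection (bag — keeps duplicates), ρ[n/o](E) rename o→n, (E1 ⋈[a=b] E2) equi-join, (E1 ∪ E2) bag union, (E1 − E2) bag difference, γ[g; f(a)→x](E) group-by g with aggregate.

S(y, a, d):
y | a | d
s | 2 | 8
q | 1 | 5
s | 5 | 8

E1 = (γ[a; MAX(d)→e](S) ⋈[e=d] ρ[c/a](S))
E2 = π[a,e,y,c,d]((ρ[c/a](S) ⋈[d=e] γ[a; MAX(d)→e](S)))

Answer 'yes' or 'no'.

E1 row counts bottom-up:
  S → 3
  γ[a; MAX(d)→e](S) → 3
  S → 3
  ρ[c/a](S) → 3
  (γ[a; MAX(d)→e](S) ⋈[e=d] ρ[c/a](S)) → 5
E2 row counts bottom-up:
  S → 3
  ρ[c/a](S) → 3
  S → 3
  γ[a; MAX(d)→e](S) → 3
  (ρ[c/a](S) ⋈[d=e] γ[a; MAX(d)→e](S)) → 5
  π[a,e,y,c,d]((ρ[c/a](S) ⋈[d=e] γ[a; MAX(d)→e](S))) → 5

E1 and E2 produce the same multiset:
a | e | y | c | d
1 | 5 | q | 1 | 5
2 | 8 | s | 2 | 8
2 | 8 | s | 5 | 8
5 | 8 | s | 2 | 8
5 | 8 | s | 5 | 8

yes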